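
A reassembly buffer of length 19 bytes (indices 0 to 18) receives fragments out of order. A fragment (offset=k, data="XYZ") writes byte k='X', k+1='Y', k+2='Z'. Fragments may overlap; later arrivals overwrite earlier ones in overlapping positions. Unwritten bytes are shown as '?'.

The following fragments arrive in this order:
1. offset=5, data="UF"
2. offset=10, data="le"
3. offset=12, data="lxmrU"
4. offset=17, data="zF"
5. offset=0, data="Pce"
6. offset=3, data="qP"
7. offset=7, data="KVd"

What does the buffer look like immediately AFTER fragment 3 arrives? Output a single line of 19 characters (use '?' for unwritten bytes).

Fragment 1: offset=5 data="UF" -> buffer=?????UF????????????
Fragment 2: offset=10 data="le" -> buffer=?????UF???le???????
Fragment 3: offset=12 data="lxmrU" -> buffer=?????UF???lelxmrU??

Answer: ?????UF???lelxmrU??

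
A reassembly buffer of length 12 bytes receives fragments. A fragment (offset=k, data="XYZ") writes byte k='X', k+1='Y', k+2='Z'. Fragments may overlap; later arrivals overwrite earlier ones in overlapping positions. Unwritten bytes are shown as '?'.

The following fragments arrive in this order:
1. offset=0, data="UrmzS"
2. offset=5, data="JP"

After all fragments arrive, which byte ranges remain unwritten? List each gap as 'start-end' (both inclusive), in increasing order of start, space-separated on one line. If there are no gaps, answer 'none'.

Fragment 1: offset=0 len=5
Fragment 2: offset=5 len=2
Gaps: 7-11

Answer: 7-11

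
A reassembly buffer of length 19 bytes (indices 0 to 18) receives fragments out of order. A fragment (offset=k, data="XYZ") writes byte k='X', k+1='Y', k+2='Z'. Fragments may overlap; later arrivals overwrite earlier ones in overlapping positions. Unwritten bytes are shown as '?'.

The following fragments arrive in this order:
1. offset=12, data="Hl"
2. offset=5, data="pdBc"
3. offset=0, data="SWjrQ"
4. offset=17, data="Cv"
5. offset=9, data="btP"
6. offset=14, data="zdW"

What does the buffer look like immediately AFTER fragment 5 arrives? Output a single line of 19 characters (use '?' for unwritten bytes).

Answer: SWjrQpdBcbtPHl???Cv

Derivation:
Fragment 1: offset=12 data="Hl" -> buffer=????????????Hl?????
Fragment 2: offset=5 data="pdBc" -> buffer=?????pdBc???Hl?????
Fragment 3: offset=0 data="SWjrQ" -> buffer=SWjrQpdBc???Hl?????
Fragment 4: offset=17 data="Cv" -> buffer=SWjrQpdBc???Hl???Cv
Fragment 5: offset=9 data="btP" -> buffer=SWjrQpdBcbtPHl???Cv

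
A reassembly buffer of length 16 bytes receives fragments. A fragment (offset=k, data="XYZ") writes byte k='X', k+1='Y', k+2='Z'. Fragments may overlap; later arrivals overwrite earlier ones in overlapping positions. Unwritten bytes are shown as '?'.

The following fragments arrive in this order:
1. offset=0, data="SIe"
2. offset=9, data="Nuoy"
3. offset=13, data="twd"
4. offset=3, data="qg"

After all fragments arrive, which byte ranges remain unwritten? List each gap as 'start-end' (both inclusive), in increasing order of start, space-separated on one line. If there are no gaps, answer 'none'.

Fragment 1: offset=0 len=3
Fragment 2: offset=9 len=4
Fragment 3: offset=13 len=3
Fragment 4: offset=3 len=2
Gaps: 5-8

Answer: 5-8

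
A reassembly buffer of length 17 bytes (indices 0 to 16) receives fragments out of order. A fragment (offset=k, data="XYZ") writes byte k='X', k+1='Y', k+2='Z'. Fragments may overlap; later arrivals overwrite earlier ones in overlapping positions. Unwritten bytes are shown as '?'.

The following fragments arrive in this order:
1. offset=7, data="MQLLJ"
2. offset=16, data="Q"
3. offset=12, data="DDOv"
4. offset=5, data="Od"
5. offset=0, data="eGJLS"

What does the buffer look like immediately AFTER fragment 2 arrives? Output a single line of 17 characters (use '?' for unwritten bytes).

Answer: ???????MQLLJ????Q

Derivation:
Fragment 1: offset=7 data="MQLLJ" -> buffer=???????MQLLJ?????
Fragment 2: offset=16 data="Q" -> buffer=???????MQLLJ????Q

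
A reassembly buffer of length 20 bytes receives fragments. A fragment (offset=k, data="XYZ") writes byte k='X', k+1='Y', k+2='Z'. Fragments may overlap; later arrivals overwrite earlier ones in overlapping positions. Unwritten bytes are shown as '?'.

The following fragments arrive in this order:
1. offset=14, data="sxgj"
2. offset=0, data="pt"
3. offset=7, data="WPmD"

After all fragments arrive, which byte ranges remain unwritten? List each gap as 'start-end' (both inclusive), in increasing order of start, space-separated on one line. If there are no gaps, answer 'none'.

Fragment 1: offset=14 len=4
Fragment 2: offset=0 len=2
Fragment 3: offset=7 len=4
Gaps: 2-6 11-13 18-19

Answer: 2-6 11-13 18-19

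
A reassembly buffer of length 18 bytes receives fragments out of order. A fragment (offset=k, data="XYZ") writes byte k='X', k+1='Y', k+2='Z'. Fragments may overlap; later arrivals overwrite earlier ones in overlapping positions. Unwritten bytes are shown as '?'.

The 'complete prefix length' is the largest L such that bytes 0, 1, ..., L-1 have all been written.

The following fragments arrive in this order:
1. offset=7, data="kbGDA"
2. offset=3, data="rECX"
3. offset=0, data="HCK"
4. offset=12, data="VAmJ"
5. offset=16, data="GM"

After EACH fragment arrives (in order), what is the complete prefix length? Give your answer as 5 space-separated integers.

Answer: 0 0 12 16 18

Derivation:
Fragment 1: offset=7 data="kbGDA" -> buffer=???????kbGDA?????? -> prefix_len=0
Fragment 2: offset=3 data="rECX" -> buffer=???rECXkbGDA?????? -> prefix_len=0
Fragment 3: offset=0 data="HCK" -> buffer=HCKrECXkbGDA?????? -> prefix_len=12
Fragment 4: offset=12 data="VAmJ" -> buffer=HCKrECXkbGDAVAmJ?? -> prefix_len=16
Fragment 5: offset=16 data="GM" -> buffer=HCKrECXkbGDAVAmJGM -> prefix_len=18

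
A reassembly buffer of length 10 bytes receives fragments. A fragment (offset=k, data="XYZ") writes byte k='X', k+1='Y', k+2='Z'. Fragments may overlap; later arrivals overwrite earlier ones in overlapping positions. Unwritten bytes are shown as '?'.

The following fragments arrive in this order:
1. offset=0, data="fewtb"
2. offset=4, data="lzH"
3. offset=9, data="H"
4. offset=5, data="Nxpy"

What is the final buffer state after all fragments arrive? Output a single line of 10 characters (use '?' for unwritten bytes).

Answer: fewtlNxpyH

Derivation:
Fragment 1: offset=0 data="fewtb" -> buffer=fewtb?????
Fragment 2: offset=4 data="lzH" -> buffer=fewtlzH???
Fragment 3: offset=9 data="H" -> buffer=fewtlzH??H
Fragment 4: offset=5 data="Nxpy" -> buffer=fewtlNxpyH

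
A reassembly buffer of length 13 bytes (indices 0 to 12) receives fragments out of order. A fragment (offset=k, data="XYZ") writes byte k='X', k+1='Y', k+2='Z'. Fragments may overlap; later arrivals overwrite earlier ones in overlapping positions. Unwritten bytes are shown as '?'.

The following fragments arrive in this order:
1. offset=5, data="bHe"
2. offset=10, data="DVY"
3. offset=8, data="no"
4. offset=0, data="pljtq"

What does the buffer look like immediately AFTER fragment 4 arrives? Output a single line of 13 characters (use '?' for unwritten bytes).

Answer: pljtqbHenoDVY

Derivation:
Fragment 1: offset=5 data="bHe" -> buffer=?????bHe?????
Fragment 2: offset=10 data="DVY" -> buffer=?????bHe??DVY
Fragment 3: offset=8 data="no" -> buffer=?????bHenoDVY
Fragment 4: offset=0 data="pljtq" -> buffer=pljtqbHenoDVY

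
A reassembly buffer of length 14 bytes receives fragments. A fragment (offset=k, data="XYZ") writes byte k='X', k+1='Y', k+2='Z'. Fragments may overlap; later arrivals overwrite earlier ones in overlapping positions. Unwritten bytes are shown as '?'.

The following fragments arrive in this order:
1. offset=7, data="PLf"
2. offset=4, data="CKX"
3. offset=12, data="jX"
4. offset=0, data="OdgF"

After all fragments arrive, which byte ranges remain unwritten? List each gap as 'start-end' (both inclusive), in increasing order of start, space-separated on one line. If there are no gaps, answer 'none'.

Fragment 1: offset=7 len=3
Fragment 2: offset=4 len=3
Fragment 3: offset=12 len=2
Fragment 4: offset=0 len=4
Gaps: 10-11

Answer: 10-11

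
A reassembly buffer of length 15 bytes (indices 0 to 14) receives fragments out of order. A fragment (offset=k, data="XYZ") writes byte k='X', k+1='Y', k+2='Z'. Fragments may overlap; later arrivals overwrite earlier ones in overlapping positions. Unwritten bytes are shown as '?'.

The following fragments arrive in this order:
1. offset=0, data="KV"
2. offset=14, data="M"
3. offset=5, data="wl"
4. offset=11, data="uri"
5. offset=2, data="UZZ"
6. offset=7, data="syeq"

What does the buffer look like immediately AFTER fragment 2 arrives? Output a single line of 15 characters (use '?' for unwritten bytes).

Fragment 1: offset=0 data="KV" -> buffer=KV?????????????
Fragment 2: offset=14 data="M" -> buffer=KV????????????M

Answer: KV????????????M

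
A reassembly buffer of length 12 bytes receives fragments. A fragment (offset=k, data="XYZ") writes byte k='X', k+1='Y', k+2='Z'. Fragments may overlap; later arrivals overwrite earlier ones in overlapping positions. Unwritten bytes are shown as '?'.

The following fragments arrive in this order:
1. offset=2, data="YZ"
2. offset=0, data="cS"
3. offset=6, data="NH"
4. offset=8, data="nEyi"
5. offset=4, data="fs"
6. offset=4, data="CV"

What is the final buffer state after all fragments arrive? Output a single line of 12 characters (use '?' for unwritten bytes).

Fragment 1: offset=2 data="YZ" -> buffer=??YZ????????
Fragment 2: offset=0 data="cS" -> buffer=cSYZ????????
Fragment 3: offset=6 data="NH" -> buffer=cSYZ??NH????
Fragment 4: offset=8 data="nEyi" -> buffer=cSYZ??NHnEyi
Fragment 5: offset=4 data="fs" -> buffer=cSYZfsNHnEyi
Fragment 6: offset=4 data="CV" -> buffer=cSYZCVNHnEyi

Answer: cSYZCVNHnEyi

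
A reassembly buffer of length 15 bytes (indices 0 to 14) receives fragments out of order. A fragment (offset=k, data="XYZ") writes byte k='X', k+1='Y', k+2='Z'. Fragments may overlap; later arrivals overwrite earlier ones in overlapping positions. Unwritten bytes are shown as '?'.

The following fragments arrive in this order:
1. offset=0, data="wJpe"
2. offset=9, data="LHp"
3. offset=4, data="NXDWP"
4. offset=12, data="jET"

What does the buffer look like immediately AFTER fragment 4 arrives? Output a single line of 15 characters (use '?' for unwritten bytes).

Answer: wJpeNXDWPLHpjET

Derivation:
Fragment 1: offset=0 data="wJpe" -> buffer=wJpe???????????
Fragment 2: offset=9 data="LHp" -> buffer=wJpe?????LHp???
Fragment 3: offset=4 data="NXDWP" -> buffer=wJpeNXDWPLHp???
Fragment 4: offset=12 data="jET" -> buffer=wJpeNXDWPLHpjET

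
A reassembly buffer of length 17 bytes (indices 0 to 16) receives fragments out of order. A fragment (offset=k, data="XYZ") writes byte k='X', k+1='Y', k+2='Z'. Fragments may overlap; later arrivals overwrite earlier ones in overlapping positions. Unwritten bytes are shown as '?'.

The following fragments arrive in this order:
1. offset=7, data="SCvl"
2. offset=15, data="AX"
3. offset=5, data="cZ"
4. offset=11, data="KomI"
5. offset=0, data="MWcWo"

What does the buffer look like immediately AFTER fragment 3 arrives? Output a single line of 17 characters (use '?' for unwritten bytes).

Answer: ?????cZSCvl????AX

Derivation:
Fragment 1: offset=7 data="SCvl" -> buffer=???????SCvl??????
Fragment 2: offset=15 data="AX" -> buffer=???????SCvl????AX
Fragment 3: offset=5 data="cZ" -> buffer=?????cZSCvl????AX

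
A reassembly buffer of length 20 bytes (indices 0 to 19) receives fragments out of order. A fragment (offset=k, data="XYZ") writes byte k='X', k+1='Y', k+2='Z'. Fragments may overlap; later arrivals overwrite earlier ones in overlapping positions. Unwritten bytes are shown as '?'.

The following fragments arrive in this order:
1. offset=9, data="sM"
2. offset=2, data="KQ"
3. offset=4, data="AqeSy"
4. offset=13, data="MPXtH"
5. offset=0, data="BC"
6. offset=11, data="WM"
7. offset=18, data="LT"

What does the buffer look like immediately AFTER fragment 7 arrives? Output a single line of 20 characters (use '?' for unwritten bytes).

Fragment 1: offset=9 data="sM" -> buffer=?????????sM?????????
Fragment 2: offset=2 data="KQ" -> buffer=??KQ?????sM?????????
Fragment 3: offset=4 data="AqeSy" -> buffer=??KQAqeSysM?????????
Fragment 4: offset=13 data="MPXtH" -> buffer=??KQAqeSysM??MPXtH??
Fragment 5: offset=0 data="BC" -> buffer=BCKQAqeSysM??MPXtH??
Fragment 6: offset=11 data="WM" -> buffer=BCKQAqeSysMWMMPXtH??
Fragment 7: offset=18 data="LT" -> buffer=BCKQAqeSysMWMMPXtHLT

Answer: BCKQAqeSysMWMMPXtHLT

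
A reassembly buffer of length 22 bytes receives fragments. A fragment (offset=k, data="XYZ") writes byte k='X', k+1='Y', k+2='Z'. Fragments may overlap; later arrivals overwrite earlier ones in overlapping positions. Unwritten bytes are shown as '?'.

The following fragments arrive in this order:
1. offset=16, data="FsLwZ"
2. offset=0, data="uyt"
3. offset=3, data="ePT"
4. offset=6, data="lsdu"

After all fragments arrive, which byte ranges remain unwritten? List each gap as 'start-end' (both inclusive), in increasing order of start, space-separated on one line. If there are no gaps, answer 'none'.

Answer: 10-15 21-21

Derivation:
Fragment 1: offset=16 len=5
Fragment 2: offset=0 len=3
Fragment 3: offset=3 len=3
Fragment 4: offset=6 len=4
Gaps: 10-15 21-21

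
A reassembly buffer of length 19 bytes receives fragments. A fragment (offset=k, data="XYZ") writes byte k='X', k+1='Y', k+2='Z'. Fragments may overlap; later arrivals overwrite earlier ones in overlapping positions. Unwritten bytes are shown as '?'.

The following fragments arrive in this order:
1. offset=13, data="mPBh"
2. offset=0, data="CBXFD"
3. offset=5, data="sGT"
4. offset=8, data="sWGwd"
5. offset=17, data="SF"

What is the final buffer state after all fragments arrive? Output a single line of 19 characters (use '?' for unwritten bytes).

Answer: CBXFDsGTsWGwdmPBhSF

Derivation:
Fragment 1: offset=13 data="mPBh" -> buffer=?????????????mPBh??
Fragment 2: offset=0 data="CBXFD" -> buffer=CBXFD????????mPBh??
Fragment 3: offset=5 data="sGT" -> buffer=CBXFDsGT?????mPBh??
Fragment 4: offset=8 data="sWGwd" -> buffer=CBXFDsGTsWGwdmPBh??
Fragment 5: offset=17 data="SF" -> buffer=CBXFDsGTsWGwdmPBhSF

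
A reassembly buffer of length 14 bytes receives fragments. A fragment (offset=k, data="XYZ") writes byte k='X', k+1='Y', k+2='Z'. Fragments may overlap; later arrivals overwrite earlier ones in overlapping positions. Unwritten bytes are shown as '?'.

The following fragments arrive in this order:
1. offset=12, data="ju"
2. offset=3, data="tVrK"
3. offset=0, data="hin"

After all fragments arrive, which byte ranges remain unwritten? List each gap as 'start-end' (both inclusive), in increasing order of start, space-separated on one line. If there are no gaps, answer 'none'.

Fragment 1: offset=12 len=2
Fragment 2: offset=3 len=4
Fragment 3: offset=0 len=3
Gaps: 7-11

Answer: 7-11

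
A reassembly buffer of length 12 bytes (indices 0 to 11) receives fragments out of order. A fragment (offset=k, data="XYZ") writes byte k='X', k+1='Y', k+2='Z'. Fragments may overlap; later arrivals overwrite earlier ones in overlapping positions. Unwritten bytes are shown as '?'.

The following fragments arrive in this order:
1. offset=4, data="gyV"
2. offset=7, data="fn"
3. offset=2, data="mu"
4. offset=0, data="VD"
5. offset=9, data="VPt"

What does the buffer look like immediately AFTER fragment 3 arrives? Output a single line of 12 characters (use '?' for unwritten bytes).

Answer: ??mugyVfn???

Derivation:
Fragment 1: offset=4 data="gyV" -> buffer=????gyV?????
Fragment 2: offset=7 data="fn" -> buffer=????gyVfn???
Fragment 3: offset=2 data="mu" -> buffer=??mugyVfn???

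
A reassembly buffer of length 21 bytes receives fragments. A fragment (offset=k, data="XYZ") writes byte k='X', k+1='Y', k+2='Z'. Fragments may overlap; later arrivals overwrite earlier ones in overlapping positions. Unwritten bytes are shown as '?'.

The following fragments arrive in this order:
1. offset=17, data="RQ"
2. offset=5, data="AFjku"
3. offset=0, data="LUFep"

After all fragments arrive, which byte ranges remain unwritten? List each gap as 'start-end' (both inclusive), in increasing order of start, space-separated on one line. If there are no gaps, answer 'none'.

Fragment 1: offset=17 len=2
Fragment 2: offset=5 len=5
Fragment 3: offset=0 len=5
Gaps: 10-16 19-20

Answer: 10-16 19-20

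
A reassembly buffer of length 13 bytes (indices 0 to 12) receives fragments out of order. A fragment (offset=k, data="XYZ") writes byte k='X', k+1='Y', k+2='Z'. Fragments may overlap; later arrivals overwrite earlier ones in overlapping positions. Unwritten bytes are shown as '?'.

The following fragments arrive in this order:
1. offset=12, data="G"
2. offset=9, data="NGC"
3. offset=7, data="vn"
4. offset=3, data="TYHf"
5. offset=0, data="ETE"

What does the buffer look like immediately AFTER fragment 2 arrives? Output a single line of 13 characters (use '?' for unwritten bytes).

Fragment 1: offset=12 data="G" -> buffer=????????????G
Fragment 2: offset=9 data="NGC" -> buffer=?????????NGCG

Answer: ?????????NGCG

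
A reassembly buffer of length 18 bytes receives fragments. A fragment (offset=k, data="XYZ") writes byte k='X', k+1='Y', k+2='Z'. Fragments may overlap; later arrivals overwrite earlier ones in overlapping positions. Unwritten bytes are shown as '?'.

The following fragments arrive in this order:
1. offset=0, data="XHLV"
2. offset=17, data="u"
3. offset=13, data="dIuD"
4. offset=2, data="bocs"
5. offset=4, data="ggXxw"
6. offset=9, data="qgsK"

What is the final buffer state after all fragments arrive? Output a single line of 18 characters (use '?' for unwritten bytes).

Answer: XHboggXxwqgsKdIuDu

Derivation:
Fragment 1: offset=0 data="XHLV" -> buffer=XHLV??????????????
Fragment 2: offset=17 data="u" -> buffer=XHLV?????????????u
Fragment 3: offset=13 data="dIuD" -> buffer=XHLV?????????dIuDu
Fragment 4: offset=2 data="bocs" -> buffer=XHbocs???????dIuDu
Fragment 5: offset=4 data="ggXxw" -> buffer=XHboggXxw????dIuDu
Fragment 6: offset=9 data="qgsK" -> buffer=XHboggXxwqgsKdIuDu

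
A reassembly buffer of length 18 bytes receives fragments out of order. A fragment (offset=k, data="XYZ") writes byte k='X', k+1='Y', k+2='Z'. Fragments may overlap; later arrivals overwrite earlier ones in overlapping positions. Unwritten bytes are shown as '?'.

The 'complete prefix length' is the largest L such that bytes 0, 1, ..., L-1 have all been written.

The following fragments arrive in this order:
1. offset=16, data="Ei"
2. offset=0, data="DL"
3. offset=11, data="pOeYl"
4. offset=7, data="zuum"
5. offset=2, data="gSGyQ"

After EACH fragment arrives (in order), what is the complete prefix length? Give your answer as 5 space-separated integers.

Answer: 0 2 2 2 18

Derivation:
Fragment 1: offset=16 data="Ei" -> buffer=????????????????Ei -> prefix_len=0
Fragment 2: offset=0 data="DL" -> buffer=DL??????????????Ei -> prefix_len=2
Fragment 3: offset=11 data="pOeYl" -> buffer=DL?????????pOeYlEi -> prefix_len=2
Fragment 4: offset=7 data="zuum" -> buffer=DL?????zuumpOeYlEi -> prefix_len=2
Fragment 5: offset=2 data="gSGyQ" -> buffer=DLgSGyQzuumpOeYlEi -> prefix_len=18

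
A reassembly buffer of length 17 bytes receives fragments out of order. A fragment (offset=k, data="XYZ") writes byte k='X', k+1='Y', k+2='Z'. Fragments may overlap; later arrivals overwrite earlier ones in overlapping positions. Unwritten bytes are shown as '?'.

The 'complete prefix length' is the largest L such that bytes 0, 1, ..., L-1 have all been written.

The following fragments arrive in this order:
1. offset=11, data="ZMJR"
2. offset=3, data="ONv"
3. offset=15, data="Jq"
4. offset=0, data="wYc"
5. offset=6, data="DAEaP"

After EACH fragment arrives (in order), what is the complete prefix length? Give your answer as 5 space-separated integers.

Fragment 1: offset=11 data="ZMJR" -> buffer=???????????ZMJR?? -> prefix_len=0
Fragment 2: offset=3 data="ONv" -> buffer=???ONv?????ZMJR?? -> prefix_len=0
Fragment 3: offset=15 data="Jq" -> buffer=???ONv?????ZMJRJq -> prefix_len=0
Fragment 4: offset=0 data="wYc" -> buffer=wYcONv?????ZMJRJq -> prefix_len=6
Fragment 5: offset=6 data="DAEaP" -> buffer=wYcONvDAEaPZMJRJq -> prefix_len=17

Answer: 0 0 0 6 17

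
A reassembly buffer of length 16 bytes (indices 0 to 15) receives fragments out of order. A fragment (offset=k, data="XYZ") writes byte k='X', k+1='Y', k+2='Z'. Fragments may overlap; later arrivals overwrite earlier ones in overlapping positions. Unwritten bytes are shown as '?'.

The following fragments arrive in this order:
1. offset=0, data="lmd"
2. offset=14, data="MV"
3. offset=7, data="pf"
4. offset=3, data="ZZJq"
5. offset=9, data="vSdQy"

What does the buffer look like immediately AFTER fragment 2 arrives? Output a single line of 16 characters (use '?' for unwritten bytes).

Fragment 1: offset=0 data="lmd" -> buffer=lmd?????????????
Fragment 2: offset=14 data="MV" -> buffer=lmd???????????MV

Answer: lmd???????????MV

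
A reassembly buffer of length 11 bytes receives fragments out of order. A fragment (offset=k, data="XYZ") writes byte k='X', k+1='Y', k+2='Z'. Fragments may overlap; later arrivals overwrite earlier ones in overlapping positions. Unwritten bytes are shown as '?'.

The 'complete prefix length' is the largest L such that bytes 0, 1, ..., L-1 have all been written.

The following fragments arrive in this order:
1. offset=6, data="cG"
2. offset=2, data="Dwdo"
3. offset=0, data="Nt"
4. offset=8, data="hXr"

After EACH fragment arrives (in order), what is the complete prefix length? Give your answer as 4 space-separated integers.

Answer: 0 0 8 11

Derivation:
Fragment 1: offset=6 data="cG" -> buffer=??????cG??? -> prefix_len=0
Fragment 2: offset=2 data="Dwdo" -> buffer=??DwdocG??? -> prefix_len=0
Fragment 3: offset=0 data="Nt" -> buffer=NtDwdocG??? -> prefix_len=8
Fragment 4: offset=8 data="hXr" -> buffer=NtDwdocGhXr -> prefix_len=11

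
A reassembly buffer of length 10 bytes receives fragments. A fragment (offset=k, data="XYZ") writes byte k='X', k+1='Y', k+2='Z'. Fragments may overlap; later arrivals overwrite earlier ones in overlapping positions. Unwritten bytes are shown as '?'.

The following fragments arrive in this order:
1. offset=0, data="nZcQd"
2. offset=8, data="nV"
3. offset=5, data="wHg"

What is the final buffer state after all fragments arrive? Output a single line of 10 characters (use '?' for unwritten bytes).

Answer: nZcQdwHgnV

Derivation:
Fragment 1: offset=0 data="nZcQd" -> buffer=nZcQd?????
Fragment 2: offset=8 data="nV" -> buffer=nZcQd???nV
Fragment 3: offset=5 data="wHg" -> buffer=nZcQdwHgnV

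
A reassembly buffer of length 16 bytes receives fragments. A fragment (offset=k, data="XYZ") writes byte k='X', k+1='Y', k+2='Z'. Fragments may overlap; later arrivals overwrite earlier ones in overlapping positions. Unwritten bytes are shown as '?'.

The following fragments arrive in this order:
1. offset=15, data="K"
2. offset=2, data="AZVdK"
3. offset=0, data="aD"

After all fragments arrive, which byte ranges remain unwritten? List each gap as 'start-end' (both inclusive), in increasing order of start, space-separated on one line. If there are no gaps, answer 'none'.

Fragment 1: offset=15 len=1
Fragment 2: offset=2 len=5
Fragment 3: offset=0 len=2
Gaps: 7-14

Answer: 7-14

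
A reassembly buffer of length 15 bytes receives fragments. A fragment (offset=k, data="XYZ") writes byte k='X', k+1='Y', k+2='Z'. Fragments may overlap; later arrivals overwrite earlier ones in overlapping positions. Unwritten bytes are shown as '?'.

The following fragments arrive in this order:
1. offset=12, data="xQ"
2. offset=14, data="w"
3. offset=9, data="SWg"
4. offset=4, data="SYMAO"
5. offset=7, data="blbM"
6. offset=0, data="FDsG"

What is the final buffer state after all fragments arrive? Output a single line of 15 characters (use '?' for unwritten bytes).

Fragment 1: offset=12 data="xQ" -> buffer=????????????xQ?
Fragment 2: offset=14 data="w" -> buffer=????????????xQw
Fragment 3: offset=9 data="SWg" -> buffer=?????????SWgxQw
Fragment 4: offset=4 data="SYMAO" -> buffer=????SYMAOSWgxQw
Fragment 5: offset=7 data="blbM" -> buffer=????SYMblbMgxQw
Fragment 6: offset=0 data="FDsG" -> buffer=FDsGSYMblbMgxQw

Answer: FDsGSYMblbMgxQw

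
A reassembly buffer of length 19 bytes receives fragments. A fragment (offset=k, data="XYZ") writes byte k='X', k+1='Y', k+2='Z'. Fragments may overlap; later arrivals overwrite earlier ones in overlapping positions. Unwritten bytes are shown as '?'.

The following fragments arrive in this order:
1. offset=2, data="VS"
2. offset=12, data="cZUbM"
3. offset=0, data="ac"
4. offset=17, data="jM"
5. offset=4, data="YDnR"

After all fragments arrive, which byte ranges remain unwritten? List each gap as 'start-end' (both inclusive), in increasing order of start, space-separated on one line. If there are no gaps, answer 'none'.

Fragment 1: offset=2 len=2
Fragment 2: offset=12 len=5
Fragment 3: offset=0 len=2
Fragment 4: offset=17 len=2
Fragment 5: offset=4 len=4
Gaps: 8-11

Answer: 8-11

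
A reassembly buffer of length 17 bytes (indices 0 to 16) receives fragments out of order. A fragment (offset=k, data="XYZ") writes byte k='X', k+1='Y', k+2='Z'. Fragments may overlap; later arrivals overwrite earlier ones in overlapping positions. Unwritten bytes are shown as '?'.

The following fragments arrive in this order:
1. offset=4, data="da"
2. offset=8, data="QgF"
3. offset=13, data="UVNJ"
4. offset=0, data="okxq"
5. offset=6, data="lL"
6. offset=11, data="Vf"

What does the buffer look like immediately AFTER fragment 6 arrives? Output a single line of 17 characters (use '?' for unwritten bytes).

Fragment 1: offset=4 data="da" -> buffer=????da???????????
Fragment 2: offset=8 data="QgF" -> buffer=????da??QgF??????
Fragment 3: offset=13 data="UVNJ" -> buffer=????da??QgF??UVNJ
Fragment 4: offset=0 data="okxq" -> buffer=okxqda??QgF??UVNJ
Fragment 5: offset=6 data="lL" -> buffer=okxqdalLQgF??UVNJ
Fragment 6: offset=11 data="Vf" -> buffer=okxqdalLQgFVfUVNJ

Answer: okxqdalLQgFVfUVNJ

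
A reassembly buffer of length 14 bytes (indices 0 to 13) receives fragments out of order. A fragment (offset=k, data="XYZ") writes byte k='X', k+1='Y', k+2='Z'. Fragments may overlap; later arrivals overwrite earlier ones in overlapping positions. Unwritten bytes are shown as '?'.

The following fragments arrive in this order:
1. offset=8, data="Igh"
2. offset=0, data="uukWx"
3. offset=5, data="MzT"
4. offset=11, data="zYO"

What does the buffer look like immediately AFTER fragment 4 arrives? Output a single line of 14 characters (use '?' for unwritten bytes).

Answer: uukWxMzTIghzYO

Derivation:
Fragment 1: offset=8 data="Igh" -> buffer=????????Igh???
Fragment 2: offset=0 data="uukWx" -> buffer=uukWx???Igh???
Fragment 3: offset=5 data="MzT" -> buffer=uukWxMzTIgh???
Fragment 4: offset=11 data="zYO" -> buffer=uukWxMzTIghzYO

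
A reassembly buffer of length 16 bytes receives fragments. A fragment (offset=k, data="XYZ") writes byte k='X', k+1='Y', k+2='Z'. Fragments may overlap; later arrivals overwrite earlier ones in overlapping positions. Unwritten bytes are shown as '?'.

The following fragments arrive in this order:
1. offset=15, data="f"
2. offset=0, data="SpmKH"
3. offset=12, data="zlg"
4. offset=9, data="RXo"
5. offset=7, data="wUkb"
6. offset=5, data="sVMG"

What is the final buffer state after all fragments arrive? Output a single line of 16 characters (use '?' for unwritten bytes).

Answer: SpmKHsVMGkbozlgf

Derivation:
Fragment 1: offset=15 data="f" -> buffer=???????????????f
Fragment 2: offset=0 data="SpmKH" -> buffer=SpmKH??????????f
Fragment 3: offset=12 data="zlg" -> buffer=SpmKH???????zlgf
Fragment 4: offset=9 data="RXo" -> buffer=SpmKH????RXozlgf
Fragment 5: offset=7 data="wUkb" -> buffer=SpmKH??wUkbozlgf
Fragment 6: offset=5 data="sVMG" -> buffer=SpmKHsVMGkbozlgf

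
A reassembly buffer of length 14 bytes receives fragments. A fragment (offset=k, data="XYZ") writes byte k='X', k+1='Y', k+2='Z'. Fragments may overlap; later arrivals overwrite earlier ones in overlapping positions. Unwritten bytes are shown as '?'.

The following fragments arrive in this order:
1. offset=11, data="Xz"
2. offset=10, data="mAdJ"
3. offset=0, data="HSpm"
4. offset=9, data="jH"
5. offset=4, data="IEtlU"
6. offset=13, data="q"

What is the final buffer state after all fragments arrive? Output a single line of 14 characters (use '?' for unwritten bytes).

Fragment 1: offset=11 data="Xz" -> buffer=???????????Xz?
Fragment 2: offset=10 data="mAdJ" -> buffer=??????????mAdJ
Fragment 3: offset=0 data="HSpm" -> buffer=HSpm??????mAdJ
Fragment 4: offset=9 data="jH" -> buffer=HSpm?????jHAdJ
Fragment 5: offset=4 data="IEtlU" -> buffer=HSpmIEtlUjHAdJ
Fragment 6: offset=13 data="q" -> buffer=HSpmIEtlUjHAdq

Answer: HSpmIEtlUjHAdq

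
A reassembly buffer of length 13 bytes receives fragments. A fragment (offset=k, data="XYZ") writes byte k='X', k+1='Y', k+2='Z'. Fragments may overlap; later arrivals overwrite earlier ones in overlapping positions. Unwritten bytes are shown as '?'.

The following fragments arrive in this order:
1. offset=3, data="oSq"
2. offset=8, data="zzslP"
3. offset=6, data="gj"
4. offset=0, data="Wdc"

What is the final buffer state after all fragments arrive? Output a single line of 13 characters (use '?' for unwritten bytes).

Fragment 1: offset=3 data="oSq" -> buffer=???oSq???????
Fragment 2: offset=8 data="zzslP" -> buffer=???oSq??zzslP
Fragment 3: offset=6 data="gj" -> buffer=???oSqgjzzslP
Fragment 4: offset=0 data="Wdc" -> buffer=WdcoSqgjzzslP

Answer: WdcoSqgjzzslP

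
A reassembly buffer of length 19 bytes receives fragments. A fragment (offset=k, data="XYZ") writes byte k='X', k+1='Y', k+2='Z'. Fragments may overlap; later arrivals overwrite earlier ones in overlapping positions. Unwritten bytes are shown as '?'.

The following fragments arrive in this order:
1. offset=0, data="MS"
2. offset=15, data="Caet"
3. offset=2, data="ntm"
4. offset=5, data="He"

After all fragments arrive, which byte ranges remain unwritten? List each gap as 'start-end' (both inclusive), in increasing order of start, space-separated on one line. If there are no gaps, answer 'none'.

Answer: 7-14

Derivation:
Fragment 1: offset=0 len=2
Fragment 2: offset=15 len=4
Fragment 3: offset=2 len=3
Fragment 4: offset=5 len=2
Gaps: 7-14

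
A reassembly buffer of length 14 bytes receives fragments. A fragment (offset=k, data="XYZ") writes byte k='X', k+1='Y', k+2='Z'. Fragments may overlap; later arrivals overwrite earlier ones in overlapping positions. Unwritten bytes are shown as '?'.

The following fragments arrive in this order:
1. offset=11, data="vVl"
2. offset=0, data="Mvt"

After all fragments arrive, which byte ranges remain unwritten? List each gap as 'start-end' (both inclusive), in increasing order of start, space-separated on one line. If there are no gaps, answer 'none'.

Answer: 3-10

Derivation:
Fragment 1: offset=11 len=3
Fragment 2: offset=0 len=3
Gaps: 3-10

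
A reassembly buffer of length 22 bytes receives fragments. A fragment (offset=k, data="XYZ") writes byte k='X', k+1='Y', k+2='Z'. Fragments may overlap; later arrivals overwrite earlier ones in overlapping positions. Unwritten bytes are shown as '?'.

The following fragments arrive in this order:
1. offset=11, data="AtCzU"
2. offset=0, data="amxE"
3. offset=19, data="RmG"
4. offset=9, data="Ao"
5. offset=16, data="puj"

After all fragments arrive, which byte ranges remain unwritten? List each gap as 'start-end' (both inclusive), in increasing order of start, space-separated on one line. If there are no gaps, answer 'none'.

Answer: 4-8

Derivation:
Fragment 1: offset=11 len=5
Fragment 2: offset=0 len=4
Fragment 3: offset=19 len=3
Fragment 4: offset=9 len=2
Fragment 5: offset=16 len=3
Gaps: 4-8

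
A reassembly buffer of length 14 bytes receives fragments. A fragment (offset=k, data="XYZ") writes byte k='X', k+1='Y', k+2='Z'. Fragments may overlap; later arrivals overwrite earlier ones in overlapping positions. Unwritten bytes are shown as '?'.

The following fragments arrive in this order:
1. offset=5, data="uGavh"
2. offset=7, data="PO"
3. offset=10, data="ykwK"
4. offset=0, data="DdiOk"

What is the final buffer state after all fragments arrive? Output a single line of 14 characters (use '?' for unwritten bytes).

Answer: DdiOkuGPOhykwK

Derivation:
Fragment 1: offset=5 data="uGavh" -> buffer=?????uGavh????
Fragment 2: offset=7 data="PO" -> buffer=?????uGPOh????
Fragment 3: offset=10 data="ykwK" -> buffer=?????uGPOhykwK
Fragment 4: offset=0 data="DdiOk" -> buffer=DdiOkuGPOhykwK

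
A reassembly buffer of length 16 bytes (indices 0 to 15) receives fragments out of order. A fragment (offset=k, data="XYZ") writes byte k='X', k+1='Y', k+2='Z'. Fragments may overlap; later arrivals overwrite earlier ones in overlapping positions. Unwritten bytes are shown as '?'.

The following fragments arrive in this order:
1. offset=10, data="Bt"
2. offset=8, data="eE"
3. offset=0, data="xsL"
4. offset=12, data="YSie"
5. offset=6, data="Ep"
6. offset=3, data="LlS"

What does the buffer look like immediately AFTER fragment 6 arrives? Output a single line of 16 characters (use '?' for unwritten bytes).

Answer: xsLLlSEpeEBtYSie

Derivation:
Fragment 1: offset=10 data="Bt" -> buffer=??????????Bt????
Fragment 2: offset=8 data="eE" -> buffer=????????eEBt????
Fragment 3: offset=0 data="xsL" -> buffer=xsL?????eEBt????
Fragment 4: offset=12 data="YSie" -> buffer=xsL?????eEBtYSie
Fragment 5: offset=6 data="Ep" -> buffer=xsL???EpeEBtYSie
Fragment 6: offset=3 data="LlS" -> buffer=xsLLlSEpeEBtYSie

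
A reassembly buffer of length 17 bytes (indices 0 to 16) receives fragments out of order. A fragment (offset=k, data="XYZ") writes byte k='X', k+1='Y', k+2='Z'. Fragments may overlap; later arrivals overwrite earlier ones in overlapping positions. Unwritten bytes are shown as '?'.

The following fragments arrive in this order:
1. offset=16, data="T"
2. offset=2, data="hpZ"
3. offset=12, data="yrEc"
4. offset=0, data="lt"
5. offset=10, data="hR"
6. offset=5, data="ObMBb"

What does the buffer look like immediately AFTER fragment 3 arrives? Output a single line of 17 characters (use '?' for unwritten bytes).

Answer: ??hpZ???????yrEcT

Derivation:
Fragment 1: offset=16 data="T" -> buffer=????????????????T
Fragment 2: offset=2 data="hpZ" -> buffer=??hpZ???????????T
Fragment 3: offset=12 data="yrEc" -> buffer=??hpZ???????yrEcT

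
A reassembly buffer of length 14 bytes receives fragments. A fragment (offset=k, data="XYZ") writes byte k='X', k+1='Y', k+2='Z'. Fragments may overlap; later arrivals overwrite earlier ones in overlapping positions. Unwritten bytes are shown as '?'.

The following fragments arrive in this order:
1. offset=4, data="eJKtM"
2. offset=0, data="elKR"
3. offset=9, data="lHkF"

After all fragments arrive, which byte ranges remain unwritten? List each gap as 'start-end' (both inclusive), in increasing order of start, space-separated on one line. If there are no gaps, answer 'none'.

Fragment 1: offset=4 len=5
Fragment 2: offset=0 len=4
Fragment 3: offset=9 len=4
Gaps: 13-13

Answer: 13-13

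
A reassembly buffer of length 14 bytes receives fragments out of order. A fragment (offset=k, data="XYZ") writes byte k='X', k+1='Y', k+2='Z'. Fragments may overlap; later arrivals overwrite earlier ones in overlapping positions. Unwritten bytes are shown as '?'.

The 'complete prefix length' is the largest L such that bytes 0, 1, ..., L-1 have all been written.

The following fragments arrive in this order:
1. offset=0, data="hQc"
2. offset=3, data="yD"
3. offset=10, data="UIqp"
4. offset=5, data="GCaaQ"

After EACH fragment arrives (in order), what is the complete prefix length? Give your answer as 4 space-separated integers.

Answer: 3 5 5 14

Derivation:
Fragment 1: offset=0 data="hQc" -> buffer=hQc??????????? -> prefix_len=3
Fragment 2: offset=3 data="yD" -> buffer=hQcyD????????? -> prefix_len=5
Fragment 3: offset=10 data="UIqp" -> buffer=hQcyD?????UIqp -> prefix_len=5
Fragment 4: offset=5 data="GCaaQ" -> buffer=hQcyDGCaaQUIqp -> prefix_len=14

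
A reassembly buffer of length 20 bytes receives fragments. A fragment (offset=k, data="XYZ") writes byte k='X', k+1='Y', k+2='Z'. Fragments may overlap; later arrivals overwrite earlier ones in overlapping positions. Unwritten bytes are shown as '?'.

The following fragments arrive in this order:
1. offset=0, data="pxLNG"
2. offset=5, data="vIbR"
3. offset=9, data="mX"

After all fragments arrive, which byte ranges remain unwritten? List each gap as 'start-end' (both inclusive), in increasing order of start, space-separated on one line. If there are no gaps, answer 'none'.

Fragment 1: offset=0 len=5
Fragment 2: offset=5 len=4
Fragment 3: offset=9 len=2
Gaps: 11-19

Answer: 11-19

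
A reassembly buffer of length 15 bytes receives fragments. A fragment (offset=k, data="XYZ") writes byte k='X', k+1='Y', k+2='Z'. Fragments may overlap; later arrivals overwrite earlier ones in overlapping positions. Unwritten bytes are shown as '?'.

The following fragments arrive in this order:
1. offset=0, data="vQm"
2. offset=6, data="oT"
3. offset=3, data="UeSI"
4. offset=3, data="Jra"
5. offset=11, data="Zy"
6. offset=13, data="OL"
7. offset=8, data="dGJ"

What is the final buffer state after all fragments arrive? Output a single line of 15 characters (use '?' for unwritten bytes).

Answer: vQmJraITdGJZyOL

Derivation:
Fragment 1: offset=0 data="vQm" -> buffer=vQm????????????
Fragment 2: offset=6 data="oT" -> buffer=vQm???oT???????
Fragment 3: offset=3 data="UeSI" -> buffer=vQmUeSIT???????
Fragment 4: offset=3 data="Jra" -> buffer=vQmJraIT???????
Fragment 5: offset=11 data="Zy" -> buffer=vQmJraIT???Zy??
Fragment 6: offset=13 data="OL" -> buffer=vQmJraIT???ZyOL
Fragment 7: offset=8 data="dGJ" -> buffer=vQmJraITdGJZyOL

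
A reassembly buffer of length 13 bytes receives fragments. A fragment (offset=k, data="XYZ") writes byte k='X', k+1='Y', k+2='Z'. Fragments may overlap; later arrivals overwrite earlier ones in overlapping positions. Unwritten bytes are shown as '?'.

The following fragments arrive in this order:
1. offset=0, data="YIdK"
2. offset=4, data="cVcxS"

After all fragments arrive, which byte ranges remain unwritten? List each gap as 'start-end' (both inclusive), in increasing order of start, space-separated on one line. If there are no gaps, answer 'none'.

Fragment 1: offset=0 len=4
Fragment 2: offset=4 len=5
Gaps: 9-12

Answer: 9-12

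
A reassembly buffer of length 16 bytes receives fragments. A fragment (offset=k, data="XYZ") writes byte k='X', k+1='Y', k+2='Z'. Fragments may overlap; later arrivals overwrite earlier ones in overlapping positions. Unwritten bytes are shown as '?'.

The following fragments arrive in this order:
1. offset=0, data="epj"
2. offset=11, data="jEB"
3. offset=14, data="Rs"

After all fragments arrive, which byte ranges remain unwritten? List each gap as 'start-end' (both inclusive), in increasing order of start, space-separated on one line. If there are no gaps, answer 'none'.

Fragment 1: offset=0 len=3
Fragment 2: offset=11 len=3
Fragment 3: offset=14 len=2
Gaps: 3-10

Answer: 3-10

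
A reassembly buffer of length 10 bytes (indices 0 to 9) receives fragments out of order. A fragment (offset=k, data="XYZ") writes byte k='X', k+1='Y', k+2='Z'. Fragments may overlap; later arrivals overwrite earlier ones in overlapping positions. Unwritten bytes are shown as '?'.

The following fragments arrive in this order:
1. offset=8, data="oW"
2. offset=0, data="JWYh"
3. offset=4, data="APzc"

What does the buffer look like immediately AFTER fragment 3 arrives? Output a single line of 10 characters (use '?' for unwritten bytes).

Fragment 1: offset=8 data="oW" -> buffer=????????oW
Fragment 2: offset=0 data="JWYh" -> buffer=JWYh????oW
Fragment 3: offset=4 data="APzc" -> buffer=JWYhAPzcoW

Answer: JWYhAPzcoW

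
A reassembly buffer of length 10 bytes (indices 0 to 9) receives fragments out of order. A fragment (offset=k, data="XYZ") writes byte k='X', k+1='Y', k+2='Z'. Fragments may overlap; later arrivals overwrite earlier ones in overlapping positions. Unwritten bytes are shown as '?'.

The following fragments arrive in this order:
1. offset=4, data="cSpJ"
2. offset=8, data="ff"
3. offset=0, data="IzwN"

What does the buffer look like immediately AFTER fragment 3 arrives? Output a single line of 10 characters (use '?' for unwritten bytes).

Answer: IzwNcSpJff

Derivation:
Fragment 1: offset=4 data="cSpJ" -> buffer=????cSpJ??
Fragment 2: offset=8 data="ff" -> buffer=????cSpJff
Fragment 3: offset=0 data="IzwN" -> buffer=IzwNcSpJff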